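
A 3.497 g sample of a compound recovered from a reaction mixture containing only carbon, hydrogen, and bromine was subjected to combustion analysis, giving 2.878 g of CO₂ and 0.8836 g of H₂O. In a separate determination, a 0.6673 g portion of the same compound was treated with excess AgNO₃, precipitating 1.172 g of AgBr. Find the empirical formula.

C2H3Br

mol C = 2.878 g CO₂ ÷ 44.009 g/mol = 0.065396 mol
mol H = 2 × 0.8836 g H₂O ÷ 18.015 g/mol = 0.098096 mol
From the AgBr data: mol Br per gram of compound = (1.172 ÷ 187.772) ÷ 0.6673 = 0.0093535 mol/g, so in the 3.497 g combustion sample mol Br = 0.032709 mol
Divide by the smallest (0.032709 mol): C 1.999, H 2.999, Br 1.000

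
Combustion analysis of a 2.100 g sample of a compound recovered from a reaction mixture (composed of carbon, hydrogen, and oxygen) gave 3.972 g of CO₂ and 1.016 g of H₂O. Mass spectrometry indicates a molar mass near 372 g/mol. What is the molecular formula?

C16H20O10

mol C = 3.972 g CO₂ ÷ 44.009 g/mol = 0.090254 mol
mol H = 2 × 1.016 g H₂O ÷ 18.015 g/mol = 0.11279 mol
mass O = 2.100 − (1.0840 + 0.11370) = 0.90226 g → mol O = 0.90226 ÷ 15.999 = 0.056395 mol
Divide by the smallest (0.056395 mol): C 1.600, H 2.000, O 1.000
Multiplying each by 5 gives whole numbers: C 8.00, H 10.00, O 5.00
Empirical formula: C8H10O5
Empirical-formula mass = 186.16 g/mol; 372 ÷ 186.16 ≈ 2, so the molecular formula is C16H20O10.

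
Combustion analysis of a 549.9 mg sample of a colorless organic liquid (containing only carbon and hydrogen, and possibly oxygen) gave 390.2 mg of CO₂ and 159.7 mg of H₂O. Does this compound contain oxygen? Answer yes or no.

mol C = 0.3902 g CO₂ ÷ 44.009 g/mol = 0.0088664 mol
mol H = 2 × 0.1597 g H₂O ÷ 18.015 g/mol = 0.017730 mol
C and H account for only 0.12437 g of the 0.5499 g sample; the remaining 0.42553 g must be oxygen.

yes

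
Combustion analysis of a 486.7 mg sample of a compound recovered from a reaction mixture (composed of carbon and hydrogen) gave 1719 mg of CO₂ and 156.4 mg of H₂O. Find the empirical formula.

C9H4

mol C = 1.719 g CO₂ ÷ 44.009 g/mol = 0.039060 mol
mol H = 2 × 0.1564 g H₂O ÷ 18.015 g/mol = 0.017363 mol
Divide by the smallest (0.017363 mol): C 2.250, H 1.000
Multiplying each by 4 gives whole numbers: C 9.00, H 4.00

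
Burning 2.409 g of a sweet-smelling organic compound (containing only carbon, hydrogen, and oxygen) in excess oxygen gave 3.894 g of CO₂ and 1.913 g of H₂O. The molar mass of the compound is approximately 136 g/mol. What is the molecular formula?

mol C = 3.894 g CO₂ ÷ 44.009 g/mol = 0.088482 mol
mol H = 2 × 1.913 g H₂O ÷ 18.015 g/mol = 0.21238 mol
mass O = 2.409 − (1.0628 + 0.21408) = 1.1322 g → mol O = 1.1322 ÷ 15.999 = 0.070765 mol
Divide by the smallest (0.070765 mol): C 1.250, H 3.001, O 1.000
Multiplying each by 4 gives whole numbers: C 5.00, H 12.00, O 4.00
Empirical formula: C5H12O4
Empirical-formula mass = 136.15 g/mol; 136 ÷ 136.15 ≈ 1, so the molecular formula is C5H12O4.

C5H12O4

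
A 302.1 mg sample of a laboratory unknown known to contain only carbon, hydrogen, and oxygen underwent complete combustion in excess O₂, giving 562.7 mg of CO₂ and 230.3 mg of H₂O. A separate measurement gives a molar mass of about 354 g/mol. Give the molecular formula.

mol C = 0.5627 g CO₂ ÷ 44.009 g/mol = 0.012786 mol
mol H = 2 × 0.2303 g H₂O ÷ 18.015 g/mol = 0.025568 mol
mass O = 0.3021 − (0.15357 + 0.025772) = 0.12275 g → mol O = 0.12275 ÷ 15.999 = 0.0076727 mol
Divide by the smallest (0.0076727 mol): C 1.666, H 3.332, O 1.000
Multiplying each by 3 gives whole numbers: C 5.00, H 10.00, O 3.00
Empirical formula: C5H10O3
Empirical-formula mass = 118.13 g/mol; 354 ÷ 118.13 ≈ 3, so the molecular formula is C15H30O9.

C15H30O9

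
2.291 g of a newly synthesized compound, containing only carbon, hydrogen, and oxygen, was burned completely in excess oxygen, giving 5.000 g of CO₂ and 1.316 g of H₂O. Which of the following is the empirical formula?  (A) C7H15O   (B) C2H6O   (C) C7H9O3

mol C = 5.000 g CO₂ ÷ 44.009 g/mol = 0.11361 mol
mol H = 2 × 1.316 g H₂O ÷ 18.015 g/mol = 0.14610 mol
mass O = 2.291 − (1.3646 + 0.14727) = 0.77912 g → mol O = 0.77912 ÷ 15.999 = 0.048698 mol
Divide by the smallest (0.048698 mol): C 2.333, H 3.000, O 1.000
Multiplying each by 3 gives whole numbers: C 7.00, H 9.00, O 3.00

(C) C7H9O3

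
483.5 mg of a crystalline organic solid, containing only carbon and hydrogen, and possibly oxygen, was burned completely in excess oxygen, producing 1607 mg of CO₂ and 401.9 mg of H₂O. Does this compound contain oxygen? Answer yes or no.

no

mol C = 1.607 g CO₂ ÷ 44.009 g/mol = 0.036515 mol
mol H = 2 × 0.4019 g H₂O ÷ 18.015 g/mol = 0.044618 mol
C and H together account for 0.48356 g — essentially the entire 0.4835 g sample — so the compound contains no oxygen.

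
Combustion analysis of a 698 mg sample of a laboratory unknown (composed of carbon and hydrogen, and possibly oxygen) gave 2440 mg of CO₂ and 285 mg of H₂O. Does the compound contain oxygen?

no

mol C = 2.44 g CO₂ ÷ 44.009 g/mol = 0.05544 mol
mol H = 2 × 0.285 g H₂O ÷ 18.015 g/mol = 0.03164 mol
C and H together account for 0.6978 g — essentially the entire 0.698 g sample — so the compound contains no oxygen.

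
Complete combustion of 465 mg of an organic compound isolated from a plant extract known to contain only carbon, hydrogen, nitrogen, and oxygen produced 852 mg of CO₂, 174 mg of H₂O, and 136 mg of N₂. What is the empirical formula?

mol C = 0.852 g CO₂ ÷ 44.009 g/mol = 0.01936 mol
mol H = 2 × 0.174 g H₂O ÷ 18.015 g/mol = 0.01932 mol
mol N = 2 × 0.136 g N₂ ÷ 28.014 g/mol = 0.009709 mol
mass O = 0.465 − (0.2325 + 0.01947 + 0.1360) = 0.07700 g → mol O = 0.07700 ÷ 15.999 = 0.004813 mol
Divide by the smallest (0.004813 mol): C 4.023, H 4.014, N 2.017, O 1.000

C4H4N2O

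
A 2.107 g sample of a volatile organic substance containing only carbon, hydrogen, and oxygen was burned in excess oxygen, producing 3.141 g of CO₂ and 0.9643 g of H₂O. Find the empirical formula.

mol C = 3.141 g CO₂ ÷ 44.009 g/mol = 0.071372 mol
mol H = 2 × 0.9643 g H₂O ÷ 18.015 g/mol = 0.10706 mol
mass O = 2.107 − (0.85725 + 0.10791) = 1.1418 g → mol O = 1.1418 ÷ 15.999 = 0.071370 mol
Divide by the smallest (0.071370 mol): C 1.000, H 1.500, O 1.000
Multiplying each by 2 gives whole numbers: C 2.00, H 3.00, O 2.00

C2H3O2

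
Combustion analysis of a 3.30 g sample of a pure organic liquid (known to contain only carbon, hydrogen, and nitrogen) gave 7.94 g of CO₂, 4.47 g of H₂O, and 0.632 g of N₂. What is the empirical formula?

mol C = 7.94 g CO₂ ÷ 44.009 g/mol = 0.1804 mol
mol H = 2 × 4.47 g H₂O ÷ 18.015 g/mol = 0.4963 mol
mol N = 2 × 0.632 g N₂ ÷ 28.014 g/mol = 0.04512 mol
Divide by the smallest (0.04512 mol): C 3.999, H 10.998, N 1.000

C4H11N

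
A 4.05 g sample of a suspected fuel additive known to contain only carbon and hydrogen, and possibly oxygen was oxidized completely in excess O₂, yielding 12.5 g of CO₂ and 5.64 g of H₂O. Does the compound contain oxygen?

mol C = 12.5 g CO₂ ÷ 44.009 g/mol = 0.2840 mol
mol H = 2 × 5.64 g H₂O ÷ 18.015 g/mol = 0.6261 mol
C and H together account for 4.043 g — essentially the entire 4.05 g sample — so the compound contains no oxygen.

no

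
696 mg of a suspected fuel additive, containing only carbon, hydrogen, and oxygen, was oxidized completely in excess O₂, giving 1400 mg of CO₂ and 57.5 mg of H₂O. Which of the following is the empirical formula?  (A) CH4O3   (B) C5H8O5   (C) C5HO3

mol C = 1.40 g CO₂ ÷ 44.009 g/mol = 0.03181 mol
mol H = 2 × 0.0575 g H₂O ÷ 18.015 g/mol = 0.006384 mol
mass O = 0.696 − (0.3821 + 0.006435) = 0.3075 g → mol O = 0.3075 ÷ 15.999 = 0.01922 mol
Divide by the smallest (0.006384 mol): C 4.983, H 1.000, O 3.011

(C) C5HO3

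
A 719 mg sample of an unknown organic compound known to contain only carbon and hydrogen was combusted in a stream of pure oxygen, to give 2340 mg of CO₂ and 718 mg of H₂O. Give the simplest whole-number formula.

mol C = 2.34 g CO₂ ÷ 44.009 g/mol = 0.05317 mol
mol H = 2 × 0.718 g H₂O ÷ 18.015 g/mol = 0.07971 mol
Divide by the smallest (0.05317 mol): C 1.000, H 1.499
Multiplying each by 2 gives whole numbers: C 2.00, H 3.00

C2H3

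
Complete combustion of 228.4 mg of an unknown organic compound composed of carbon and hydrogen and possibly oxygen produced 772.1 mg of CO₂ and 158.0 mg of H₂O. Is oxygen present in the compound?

no

mol C = 0.7721 g CO₂ ÷ 44.009 g/mol = 0.017544 mol
mol H = 2 × 0.1580 g H₂O ÷ 18.015 g/mol = 0.017541 mol
C and H together account for 0.22840 g — essentially the entire 0.2284 g sample — so the compound contains no oxygen.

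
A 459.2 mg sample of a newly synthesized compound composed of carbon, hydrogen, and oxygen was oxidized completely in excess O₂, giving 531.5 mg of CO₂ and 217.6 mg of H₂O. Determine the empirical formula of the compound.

C2H4O3

mol C = 0.5315 g CO₂ ÷ 44.009 g/mol = 0.012077 mol
mol H = 2 × 0.2176 g H₂O ÷ 18.015 g/mol = 0.024158 mol
mass O = 0.4592 − (0.14506 + 0.024351) = 0.28979 g → mol O = 0.28979 ÷ 15.999 = 0.018113 mol
Divide by the smallest (0.012077 mol): C 1.000, H 2.000, O 1.500
Multiplying each by 2 gives whole numbers: C 2.00, H 4.00, O 3.00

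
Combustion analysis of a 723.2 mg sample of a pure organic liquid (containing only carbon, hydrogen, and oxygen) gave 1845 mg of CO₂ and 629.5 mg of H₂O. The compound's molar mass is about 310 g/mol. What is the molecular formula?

mol C = 1.845 g CO₂ ÷ 44.009 g/mol = 0.041923 mol
mol H = 2 × 0.6295 g H₂O ÷ 18.015 g/mol = 0.069886 mol
mass O = 0.7232 − (0.50354 + 0.070445) = 0.14921 g → mol O = 0.14921 ÷ 15.999 = 0.0093265 mol
Divide by the smallest (0.0093265 mol): C 4.495, H 7.493, O 1.000
Multiplying each by 2 gives whole numbers: C 8.99, H 14.99, O 2.00
Empirical formula: C9H15O2
Empirical-formula mass = 155.22 g/mol; 310 ÷ 155.22 ≈ 2, so the molecular formula is C18H30O4.

C18H30O4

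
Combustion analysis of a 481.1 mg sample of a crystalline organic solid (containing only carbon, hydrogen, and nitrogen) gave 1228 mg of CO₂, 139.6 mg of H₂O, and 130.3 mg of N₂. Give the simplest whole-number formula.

C9H5N3

mol C = 1.228 g CO₂ ÷ 44.009 g/mol = 0.027903 mol
mol H = 2 × 0.1396 g H₂O ÷ 18.015 g/mol = 0.015498 mol
mol N = 2 × 0.1303 g N₂ ÷ 28.014 g/mol = 0.0093025 mol
Divide by the smallest (0.0093025 mol): C 3.000, H 1.666, N 1.000
Multiplying each by 3 gives whole numbers: C 9.00, H 5.00, N 3.00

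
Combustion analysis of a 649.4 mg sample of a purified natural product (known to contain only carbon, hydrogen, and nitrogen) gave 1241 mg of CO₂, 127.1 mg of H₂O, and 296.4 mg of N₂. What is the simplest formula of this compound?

C4H2N3

mol C = 1.241 g CO₂ ÷ 44.009 g/mol = 0.028199 mol
mol H = 2 × 0.1271 g H₂O ÷ 18.015 g/mol = 0.014110 mol
mol N = 2 × 0.2964 g N₂ ÷ 28.014 g/mol = 0.021161 mol
Divide by the smallest (0.014110 mol): C 1.998, H 1.000, N 1.500
Multiplying each by 2 gives whole numbers: C 4.00, H 2.00, N 3.00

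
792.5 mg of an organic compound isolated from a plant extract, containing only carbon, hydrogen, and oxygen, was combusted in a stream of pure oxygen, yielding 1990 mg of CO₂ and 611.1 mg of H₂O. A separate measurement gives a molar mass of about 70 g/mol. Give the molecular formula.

C4H6O

mol C = 1.990 g CO₂ ÷ 44.009 g/mol = 0.045218 mol
mol H = 2 × 0.6111 g H₂O ÷ 18.015 g/mol = 0.067843 mol
mass O = 0.7925 − (0.54311 + 0.068386) = 0.18100 g → mol O = 0.18100 ÷ 15.999 = 0.011313 mol
Divide by the smallest (0.011313 mol): C 3.997, H 5.997, O 1.000
Empirical formula: C4H6O
Empirical-formula mass = 70.09 g/mol; 70 ÷ 70.09 ≈ 1, so the molecular formula is C4H6O.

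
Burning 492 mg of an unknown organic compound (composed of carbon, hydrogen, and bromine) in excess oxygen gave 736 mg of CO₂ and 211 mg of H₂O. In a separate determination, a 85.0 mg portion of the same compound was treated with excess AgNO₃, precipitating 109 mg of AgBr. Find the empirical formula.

mol C = 0.736 g CO₂ ÷ 44.009 g/mol = 0.01672 mol
mol H = 2 × 0.211 g H₂O ÷ 18.015 g/mol = 0.02342 mol
From the AgBr data: mol Br per gram of compound = (0.109 ÷ 187.772) ÷ 0.0850 = 0.006829 mol/g, so in the 0.492 g combustion sample mol Br = 0.003360 mol
Divide by the smallest (0.003360 mol): C 4.977, H 6.972, Br 1.000

C5H7Br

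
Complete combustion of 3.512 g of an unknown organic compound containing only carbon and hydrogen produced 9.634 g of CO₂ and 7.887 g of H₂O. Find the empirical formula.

mol C = 9.634 g CO₂ ÷ 44.009 g/mol = 0.21891 mol
mol H = 2 × 7.887 g H₂O ÷ 18.015 g/mol = 0.87560 mol
Divide by the smallest (0.21891 mol): C 1.000, H 4.000

CH4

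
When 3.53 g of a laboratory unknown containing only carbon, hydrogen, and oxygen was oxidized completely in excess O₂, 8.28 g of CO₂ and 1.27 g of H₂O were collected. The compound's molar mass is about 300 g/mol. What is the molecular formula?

mol C = 8.28 g CO₂ ÷ 44.009 g/mol = 0.1881 mol
mol H = 2 × 1.27 g H₂O ÷ 18.015 g/mol = 0.1410 mol
mass O = 3.53 − (2.260 + 0.1421) = 1.128 g → mol O = 1.128 ÷ 15.999 = 0.07051 mol
Divide by the smallest (0.07051 mol): C 2.668, H 2.000, O 1.000
Multiplying each by 3 gives whole numbers: C 8.00, H 6.00, O 3.00
Empirical formula: C8H6O3
Empirical-formula mass = 150.13 g/mol; 300 ÷ 150.13 ≈ 2, so the molecular formula is C16H12O6.

C16H12O6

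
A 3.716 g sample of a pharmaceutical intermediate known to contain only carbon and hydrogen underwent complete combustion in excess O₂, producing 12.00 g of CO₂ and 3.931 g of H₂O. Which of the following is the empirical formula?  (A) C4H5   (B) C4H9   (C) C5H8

mol C = 12.00 g CO₂ ÷ 44.009 g/mol = 0.27267 mol
mol H = 2 × 3.931 g H₂O ÷ 18.015 g/mol = 0.43641 mol
Divide by the smallest (0.27267 mol): C 1.000, H 1.601
Multiplying each by 5 gives whole numbers: C 5.00, H 8.00

(C) C5H8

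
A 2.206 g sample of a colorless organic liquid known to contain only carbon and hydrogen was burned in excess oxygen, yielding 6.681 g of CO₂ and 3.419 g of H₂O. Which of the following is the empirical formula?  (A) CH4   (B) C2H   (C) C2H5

mol C = 6.681 g CO₂ ÷ 44.009 g/mol = 0.15181 mol
mol H = 2 × 3.419 g H₂O ÷ 18.015 g/mol = 0.37957 mol
Divide by the smallest (0.15181 mol): C 1.000, H 2.500
Multiplying each by 2 gives whole numbers: C 2.00, H 5.00

(C) C2H5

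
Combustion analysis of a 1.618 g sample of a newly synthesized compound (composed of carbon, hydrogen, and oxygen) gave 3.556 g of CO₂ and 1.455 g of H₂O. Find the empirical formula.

mol C = 3.556 g CO₂ ÷ 44.009 g/mol = 0.080802 mol
mol H = 2 × 1.455 g H₂O ÷ 18.015 g/mol = 0.16153 mol
mass O = 1.618 − (0.97051 + 0.16282) = 0.48467 g → mol O = 0.48467 ÷ 15.999 = 0.030294 mol
Divide by the smallest (0.030294 mol): C 2.667, H 5.332, O 1.000
Multiplying each by 3 gives whole numbers: C 8.00, H 16.00, O 3.00

C8H16O3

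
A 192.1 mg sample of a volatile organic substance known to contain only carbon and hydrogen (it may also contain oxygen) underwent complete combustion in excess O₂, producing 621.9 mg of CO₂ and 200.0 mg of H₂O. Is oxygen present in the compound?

no

mol C = 0.6219 g CO₂ ÷ 44.009 g/mol = 0.014131 mol
mol H = 2 × 0.2000 g H₂O ÷ 18.015 g/mol = 0.022204 mol
C and H together account for 0.19211 g — essentially the entire 0.1921 g sample — so the compound contains no oxygen.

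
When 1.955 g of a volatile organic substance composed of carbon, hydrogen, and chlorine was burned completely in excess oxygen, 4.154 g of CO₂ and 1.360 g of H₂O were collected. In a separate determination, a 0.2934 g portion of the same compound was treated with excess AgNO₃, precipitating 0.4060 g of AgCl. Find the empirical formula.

C5H8Cl

mol C = 4.154 g CO₂ ÷ 44.009 g/mol = 0.094390 mol
mol H = 2 × 1.360 g H₂O ÷ 18.015 g/mol = 0.15099 mol
From the AgCl data: mol Cl per gram of compound = (0.4060 ÷ 143.318) ÷ 0.2934 = 0.0096553 mol/g, so in the 1.955 g combustion sample mol Cl = 0.018876 mol
Divide by the smallest (0.018876 mol): C 5.000, H 7.999, Cl 1.000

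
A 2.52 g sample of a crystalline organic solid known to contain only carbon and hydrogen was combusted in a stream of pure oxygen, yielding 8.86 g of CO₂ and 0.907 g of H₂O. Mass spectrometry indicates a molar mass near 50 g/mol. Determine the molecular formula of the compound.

C4H2

mol C = 8.86 g CO₂ ÷ 44.009 g/mol = 0.2013 mol
mol H = 2 × 0.907 g H₂O ÷ 18.015 g/mol = 0.1007 mol
Divide by the smallest (0.1007 mol): C 1.999, H 1.000
Empirical formula: C2H
Empirical-formula mass = 25.03 g/mol; 50 ÷ 25.03 ≈ 2, so the molecular formula is C4H2.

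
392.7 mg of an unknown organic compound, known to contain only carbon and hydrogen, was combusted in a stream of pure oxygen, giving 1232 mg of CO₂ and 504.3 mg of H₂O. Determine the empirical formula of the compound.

CH2

mol C = 1.232 g CO₂ ÷ 44.009 g/mol = 0.027994 mol
mol H = 2 × 0.5043 g H₂O ÷ 18.015 g/mol = 0.055987 mol
Divide by the smallest (0.027994 mol): C 1.000, H 2.000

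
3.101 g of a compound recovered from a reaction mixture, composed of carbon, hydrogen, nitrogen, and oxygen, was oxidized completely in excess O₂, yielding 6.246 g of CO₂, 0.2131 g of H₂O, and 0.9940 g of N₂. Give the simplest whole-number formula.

C6HN3O

mol C = 6.246 g CO₂ ÷ 44.009 g/mol = 0.14193 mol
mol H = 2 × 0.2131 g H₂O ÷ 18.015 g/mol = 0.023658 mol
mol N = 2 × 0.9940 g N₂ ÷ 28.014 g/mol = 0.070965 mol
mass O = 3.101 − (1.7047 + 0.023847 + 0.99400) = 0.37849 g → mol O = 0.37849 ÷ 15.999 = 0.023657 mol
Divide by the smallest (0.023657 mol): C 5.999, H 1.000, N 3.000, O 1.000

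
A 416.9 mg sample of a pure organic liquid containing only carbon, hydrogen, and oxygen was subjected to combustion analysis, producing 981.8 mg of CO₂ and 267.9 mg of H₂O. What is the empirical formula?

mol C = 0.9818 g CO₂ ÷ 44.009 g/mol = 0.022309 mol
mol H = 2 × 0.2679 g H₂O ÷ 18.015 g/mol = 0.029742 mol
mass O = 0.4169 − (0.26795 + 0.029980) = 0.11897 g → mol O = 0.11897 ÷ 15.999 = 0.0074358 mol
Divide by the smallest (0.0074358 mol): C 3.000, H 4.000, O 1.000

C3H4O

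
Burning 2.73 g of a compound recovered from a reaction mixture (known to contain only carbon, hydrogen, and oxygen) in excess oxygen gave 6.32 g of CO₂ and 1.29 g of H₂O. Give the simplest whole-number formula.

C8H8O3

mol C = 6.32 g CO₂ ÷ 44.009 g/mol = 0.1436 mol
mol H = 2 × 1.29 g H₂O ÷ 18.015 g/mol = 0.1432 mol
mass O = 2.73 − (1.725 + 0.1444) = 0.8608 g → mol O = 0.8608 ÷ 15.999 = 0.05380 mol
Divide by the smallest (0.05380 mol): C 2.669, H 2.662, O 1.000
Multiplying each by 3 gives whole numbers: C 8.01, H 7.99, O 3.00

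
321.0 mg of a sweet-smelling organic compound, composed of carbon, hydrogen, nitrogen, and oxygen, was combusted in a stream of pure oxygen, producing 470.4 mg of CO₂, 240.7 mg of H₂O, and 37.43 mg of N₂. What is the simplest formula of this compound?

C4H10NO3

mol C = 0.4704 g CO₂ ÷ 44.009 g/mol = 0.010689 mol
mol H = 2 × 0.2407 g H₂O ÷ 18.015 g/mol = 0.026722 mol
mol N = 2 × 0.03743 g N₂ ÷ 28.014 g/mol = 0.0026722 mol
mass O = 0.3210 − (0.12838 + 0.026936 + 0.037430) = 0.12825 g → mol O = 0.12825 ÷ 15.999 = 0.0080162 mol
Divide by the smallest (0.0026722 mol): C 4.000, H 10.000, N 1.000, O 3.000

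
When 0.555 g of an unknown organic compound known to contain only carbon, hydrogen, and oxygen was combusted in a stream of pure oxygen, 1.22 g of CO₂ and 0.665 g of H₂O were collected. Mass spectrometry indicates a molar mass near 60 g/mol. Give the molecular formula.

mol C = 1.22 g CO₂ ÷ 44.009 g/mol = 0.02772 mol
mol H = 2 × 0.665 g H₂O ÷ 18.015 g/mol = 0.07383 mol
mass O = 0.555 − (0.3330 + 0.07442) = 0.1476 g → mol O = 0.1476 ÷ 15.999 = 0.009227 mol
Divide by the smallest (0.009227 mol): C 3.005, H 8.001, O 1.000
Empirical formula: C3H8O
Empirical-formula mass = 60.10 g/mol; 60 ÷ 60.10 ≈ 1, so the molecular formula is C3H8O.

C3H8O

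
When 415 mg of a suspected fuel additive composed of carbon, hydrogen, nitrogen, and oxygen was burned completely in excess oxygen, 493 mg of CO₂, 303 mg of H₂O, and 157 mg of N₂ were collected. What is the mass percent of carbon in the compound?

mol C = 0.493 g CO₂ ÷ 44.009 g/mol = 0.01120 mol
mol H = 2 × 0.303 g H₂O ÷ 18.015 g/mol = 0.03364 mol
mol N = 2 × 0.157 g N₂ ÷ 28.014 g/mol = 0.01121 mol
mass O = 0.415 − (0.1346 + 0.03391 + 0.1570) = 0.08954 g → mol O = 0.08954 ÷ 15.999 = 0.005597 mol
mass % C = 0.1346 g ÷ 0.415 g × 100%

32.4%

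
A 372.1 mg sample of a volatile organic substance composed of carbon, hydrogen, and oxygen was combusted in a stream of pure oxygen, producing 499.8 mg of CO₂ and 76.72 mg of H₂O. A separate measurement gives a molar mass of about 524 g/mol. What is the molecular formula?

C16H12O20

mol C = 0.4998 g CO₂ ÷ 44.009 g/mol = 0.011357 mol
mol H = 2 × 0.07672 g H₂O ÷ 18.015 g/mol = 0.0085173 mol
mass O = 0.3721 − (0.13641 + 0.0085855) = 0.22711 g → mol O = 0.22711 ÷ 15.999 = 0.014195 mol
Divide by the smallest (0.0085173 mol): C 1.333, H 1.000, O 1.667
Multiplying each by 3 gives whole numbers: C 4.00, H 3.00, O 5.00
Empirical formula: C4H3O5
Empirical-formula mass = 131.06 g/mol; 524 ÷ 131.06 ≈ 4, so the molecular formula is C16H12O20.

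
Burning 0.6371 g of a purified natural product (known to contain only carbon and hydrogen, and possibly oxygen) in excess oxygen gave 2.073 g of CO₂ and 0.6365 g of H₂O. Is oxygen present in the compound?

mol C = 2.073 g CO₂ ÷ 44.009 g/mol = 0.047104 mol
mol H = 2 × 0.6365 g H₂O ÷ 18.015 g/mol = 0.070663 mol
C and H together account for 0.63699 g — essentially the entire 0.6371 g sample — so the compound contains no oxygen.

no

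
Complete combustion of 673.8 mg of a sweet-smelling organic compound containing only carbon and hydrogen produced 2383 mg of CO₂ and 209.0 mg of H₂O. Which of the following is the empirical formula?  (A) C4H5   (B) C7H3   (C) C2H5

mol C = 2.383 g CO₂ ÷ 44.009 g/mol = 0.054148 mol
mol H = 2 × 0.2090 g H₂O ÷ 18.015 g/mol = 0.023203 mol
Divide by the smallest (0.023203 mol): C 2.334, H 1.000
Multiplying each by 3 gives whole numbers: C 7.00, H 3.00

(B) C7H3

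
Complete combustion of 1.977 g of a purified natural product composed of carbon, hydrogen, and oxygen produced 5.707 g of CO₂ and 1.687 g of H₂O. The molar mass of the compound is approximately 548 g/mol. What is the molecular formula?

C36H52O4

mol C = 5.707 g CO₂ ÷ 44.009 g/mol = 0.12968 mol
mol H = 2 × 1.687 g H₂O ÷ 18.015 g/mol = 0.18729 mol
mass O = 1.977 − (1.5576 + 0.18879) = 0.23065 g → mol O = 0.23065 ÷ 15.999 = 0.014417 mol
Divide by the smallest (0.014417 mol): C 8.995, H 12.991, O 1.000
Empirical formula: C9H13O
Empirical-formula mass = 137.20 g/mol; 548 ÷ 137.20 ≈ 4, so the molecular formula is C36H52O4.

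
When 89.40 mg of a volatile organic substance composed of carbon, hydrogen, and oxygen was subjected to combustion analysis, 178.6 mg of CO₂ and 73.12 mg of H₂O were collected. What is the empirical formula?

C2H4O

mol C = 0.1786 g CO₂ ÷ 44.009 g/mol = 0.0040583 mol
mol H = 2 × 0.07312 g H₂O ÷ 18.015 g/mol = 0.0081177 mol
mass O = 0.08940 − (0.048744 + 0.0081826) = 0.032474 g → mol O = 0.032474 ÷ 15.999 = 0.0020297 mol
Divide by the smallest (0.0020297 mol): C 1.999, H 3.999, O 1.000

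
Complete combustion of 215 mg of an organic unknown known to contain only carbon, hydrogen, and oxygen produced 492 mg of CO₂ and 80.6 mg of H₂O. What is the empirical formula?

mol C = 0.492 g CO₂ ÷ 44.009 g/mol = 0.01118 mol
mol H = 2 × 0.0806 g H₂O ÷ 18.015 g/mol = 0.008948 mol
mass O = 0.215 − (0.1343 + 0.009020) = 0.07170 g → mol O = 0.07170 ÷ 15.999 = 0.004482 mol
Divide by the smallest (0.004482 mol): C 2.494, H 1.997, O 1.000
Multiplying each by 2 gives whole numbers: C 4.99, H 3.99, O 2.00

C5H4O2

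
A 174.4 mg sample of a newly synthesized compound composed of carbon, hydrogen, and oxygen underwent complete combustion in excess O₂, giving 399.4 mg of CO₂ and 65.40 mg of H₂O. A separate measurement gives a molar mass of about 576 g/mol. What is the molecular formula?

C30H24O12

mol C = 0.3994 g CO₂ ÷ 44.009 g/mol = 0.0090754 mol
mol H = 2 × 0.06540 g H₂O ÷ 18.015 g/mol = 0.0072606 mol
mass O = 0.1744 − (0.10900 + 0.0073187) = 0.058076 g → mol O = 0.058076 ÷ 15.999 = 0.0036300 mol
Divide by the smallest (0.0036300 mol): C 2.500, H 2.000, O 1.000
Multiplying each by 2 gives whole numbers: C 5.00, H 4.00, O 2.00
Empirical formula: C5H4O2
Empirical-formula mass = 96.08 g/mol; 576 ÷ 96.08 ≈ 6, so the molecular formula is C30H24O12.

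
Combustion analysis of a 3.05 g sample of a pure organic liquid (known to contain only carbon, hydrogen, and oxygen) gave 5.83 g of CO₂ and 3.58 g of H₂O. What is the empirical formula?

mol C = 5.83 g CO₂ ÷ 44.009 g/mol = 0.1325 mol
mol H = 2 × 3.58 g H₂O ÷ 18.015 g/mol = 0.3974 mol
mass O = 3.05 − (1.591 + 0.4006) = 1.058 g → mol O = 1.058 ÷ 15.999 = 0.06614 mol
Divide by the smallest (0.06614 mol): C 2.003, H 6.009, O 1.000

C2H6O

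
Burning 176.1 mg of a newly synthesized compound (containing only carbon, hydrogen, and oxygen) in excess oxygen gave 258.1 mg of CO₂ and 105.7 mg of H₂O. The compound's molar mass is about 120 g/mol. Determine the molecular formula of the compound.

mol C = 0.2581 g CO₂ ÷ 44.009 g/mol = 0.0058647 mol
mol H = 2 × 0.1057 g H₂O ÷ 18.015 g/mol = 0.011735 mol
mass O = 0.1761 − (0.070441 + 0.011829) = 0.093830 g → mol O = 0.093830 ÷ 15.999 = 0.0058648 mol
Divide by the smallest (0.0058647 mol): C 1.000, H 2.001, O 1.000
Empirical formula: CH2O
Empirical-formula mass = 30.03 g/mol; 120 ÷ 30.03 ≈ 4, so the molecular formula is C4H8O4.

C4H8O4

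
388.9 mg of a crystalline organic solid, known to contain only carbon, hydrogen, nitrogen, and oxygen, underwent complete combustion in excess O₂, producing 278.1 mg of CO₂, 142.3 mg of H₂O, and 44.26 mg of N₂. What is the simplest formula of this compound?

mol C = 0.2781 g CO₂ ÷ 44.009 g/mol = 0.0063192 mol
mol H = 2 × 0.1423 g H₂O ÷ 18.015 g/mol = 0.015798 mol
mol N = 2 × 0.04426 g N₂ ÷ 28.014 g/mol = 0.0031598 mol
mass O = 0.3889 − (0.075899 + 0.015924 + 0.044260) = 0.25282 g → mol O = 0.25282 ÷ 15.999 = 0.015802 mol
Divide by the smallest (0.0031598 mol): C 2.000, H 5.000, N 1.000, O 5.001

C2H5NO5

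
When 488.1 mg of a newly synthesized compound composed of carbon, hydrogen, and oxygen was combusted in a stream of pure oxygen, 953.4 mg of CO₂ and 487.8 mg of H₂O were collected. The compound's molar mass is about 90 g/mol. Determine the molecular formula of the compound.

mol C = 0.9534 g CO₂ ÷ 44.009 g/mol = 0.021664 mol
mol H = 2 × 0.4878 g H₂O ÷ 18.015 g/mol = 0.054155 mol
mass O = 0.4881 − (0.26020 + 0.054588) = 0.17331 g → mol O = 0.17331 ÷ 15.999 = 0.010832 mol
Divide by the smallest (0.010832 mol): C 2.000, H 4.999, O 1.000
Empirical formula: C2H5O
Empirical-formula mass = 45.06 g/mol; 90 ÷ 45.06 ≈ 2, so the molecular formula is C4H10O2.

C4H10O2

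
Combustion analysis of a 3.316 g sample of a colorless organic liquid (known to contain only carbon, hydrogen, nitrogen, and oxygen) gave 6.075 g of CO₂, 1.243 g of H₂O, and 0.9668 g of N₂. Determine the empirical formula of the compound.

C4H4N2O

mol C = 6.075 g CO₂ ÷ 44.009 g/mol = 0.13804 mol
mol H = 2 × 1.243 g H₂O ÷ 18.015 g/mol = 0.13800 mol
mol N = 2 × 0.9668 g N₂ ÷ 28.014 g/mol = 0.069023 mol
mass O = 3.316 − (1.6580 + 0.13910 + 0.96680) = 0.55210 g → mol O = 0.55210 ÷ 15.999 = 0.034509 mol
Divide by the smallest (0.034509 mol): C 4.000, H 3.999, N 2.000, O 1.000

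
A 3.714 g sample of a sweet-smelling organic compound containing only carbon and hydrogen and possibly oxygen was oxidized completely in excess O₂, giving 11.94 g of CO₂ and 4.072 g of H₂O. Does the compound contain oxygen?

no

mol C = 11.94 g CO₂ ÷ 44.009 g/mol = 0.27131 mol
mol H = 2 × 4.072 g H₂O ÷ 18.015 g/mol = 0.45207 mol
C and H together account for 3.7144 g — essentially the entire 3.714 g sample — so the compound contains no oxygen.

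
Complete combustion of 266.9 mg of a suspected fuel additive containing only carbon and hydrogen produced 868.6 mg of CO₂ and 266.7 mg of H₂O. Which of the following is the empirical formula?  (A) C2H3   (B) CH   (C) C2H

(A) C2H3

mol C = 0.8686 g CO₂ ÷ 44.009 g/mol = 0.019737 mol
mol H = 2 × 0.2667 g H₂O ÷ 18.015 g/mol = 0.029609 mol
Divide by the smallest (0.019737 mol): C 1.000, H 1.500
Multiplying each by 2 gives whole numbers: C 2.00, H 3.00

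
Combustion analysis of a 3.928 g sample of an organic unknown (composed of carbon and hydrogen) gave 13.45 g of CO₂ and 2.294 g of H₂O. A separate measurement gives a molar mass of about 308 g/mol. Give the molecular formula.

C24H20

mol C = 13.45 g CO₂ ÷ 44.009 g/mol = 0.30562 mol
mol H = 2 × 2.294 g H₂O ÷ 18.015 g/mol = 0.25468 mol
Divide by the smallest (0.25468 mol): C 1.200, H 1.000
Multiplying each by 5 gives whole numbers: C 6.00, H 5.00
Empirical formula: C6H5
Empirical-formula mass = 77.11 g/mol; 308 ÷ 77.11 ≈ 4, so the molecular formula is C24H20.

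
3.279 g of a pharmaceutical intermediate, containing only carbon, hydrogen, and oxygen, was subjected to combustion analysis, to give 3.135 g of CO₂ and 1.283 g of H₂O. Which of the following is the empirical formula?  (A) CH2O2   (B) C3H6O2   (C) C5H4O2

mol C = 3.135 g CO₂ ÷ 44.009 g/mol = 0.071235 mol
mol H = 2 × 1.283 g H₂O ÷ 18.015 g/mol = 0.14244 mol
mass O = 3.279 − (0.85561 + 0.14358) = 2.2798 g → mol O = 2.2798 ÷ 15.999 = 0.14250 mol
Divide by the smallest (0.071235 mol): C 1.000, H 2.000, O 2.000

(A) CH2O2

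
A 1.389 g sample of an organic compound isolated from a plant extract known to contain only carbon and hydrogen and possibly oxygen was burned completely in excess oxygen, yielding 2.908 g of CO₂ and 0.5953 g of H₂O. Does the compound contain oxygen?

yes

mol C = 2.908 g CO₂ ÷ 44.009 g/mol = 0.066077 mol
mol H = 2 × 0.5953 g H₂O ÷ 18.015 g/mol = 0.066089 mol
C and H account for only 0.86027 g of the 1.389 g sample; the remaining 0.52873 g must be oxygen.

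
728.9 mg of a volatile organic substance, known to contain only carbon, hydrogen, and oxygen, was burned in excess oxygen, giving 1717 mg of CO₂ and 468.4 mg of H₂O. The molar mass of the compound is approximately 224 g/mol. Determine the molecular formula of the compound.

C12H16O4

mol C = 1.717 g CO₂ ÷ 44.009 g/mol = 0.039015 mol
mol H = 2 × 0.4684 g H₂O ÷ 18.015 g/mol = 0.052001 mol
mass O = 0.7289 − (0.46861 + 0.052417) = 0.20788 g → mol O = 0.20788 ÷ 15.999 = 0.012993 mol
Divide by the smallest (0.012993 mol): C 3.003, H 4.002, O 1.000
Empirical formula: C3H4O
Empirical-formula mass = 56.06 g/mol; 224 ÷ 56.06 ≈ 4, so the molecular formula is C12H16O4.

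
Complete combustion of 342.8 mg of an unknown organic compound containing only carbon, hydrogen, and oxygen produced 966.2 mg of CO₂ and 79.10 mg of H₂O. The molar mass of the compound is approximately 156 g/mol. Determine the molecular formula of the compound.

mol C = 0.9662 g CO₂ ÷ 44.009 g/mol = 0.021955 mol
mol H = 2 × 0.07910 g H₂O ÷ 18.015 g/mol = 0.0087816 mol
mass O = 0.3428 − (0.26370 + 0.0088518) = 0.070251 g → mol O = 0.070251 ÷ 15.999 = 0.0043910 mol
Divide by the smallest (0.0043910 mol): C 5.000, H 2.000, O 1.000
Empirical formula: C5H2O
Empirical-formula mass = 78.07 g/mol; 156 ÷ 78.07 ≈ 2, so the molecular formula is C10H4O2.

C10H4O2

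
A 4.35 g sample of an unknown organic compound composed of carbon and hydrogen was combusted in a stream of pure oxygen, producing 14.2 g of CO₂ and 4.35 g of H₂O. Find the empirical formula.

C2H3

mol C = 14.2 g CO₂ ÷ 44.009 g/mol = 0.3227 mol
mol H = 2 × 4.35 g H₂O ÷ 18.015 g/mol = 0.4829 mol
Divide by the smallest (0.3227 mol): C 1.000, H 1.497
Multiplying each by 2 gives whole numbers: C 2.00, H 2.99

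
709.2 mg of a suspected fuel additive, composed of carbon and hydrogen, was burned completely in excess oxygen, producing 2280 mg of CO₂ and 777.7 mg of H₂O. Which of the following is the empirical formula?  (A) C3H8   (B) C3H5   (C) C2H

mol C = 2.280 g CO₂ ÷ 44.009 g/mol = 0.051808 mol
mol H = 2 × 0.7777 g H₂O ÷ 18.015 g/mol = 0.086339 mol
Divide by the smallest (0.051808 mol): C 1.000, H 1.667
Multiplying each by 3 gives whole numbers: C 3.00, H 5.00

(B) C3H5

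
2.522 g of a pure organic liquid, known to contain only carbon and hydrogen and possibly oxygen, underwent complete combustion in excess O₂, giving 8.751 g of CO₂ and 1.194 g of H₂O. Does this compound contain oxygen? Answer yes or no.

no

mol C = 8.751 g CO₂ ÷ 44.009 g/mol = 0.19885 mol
mol H = 2 × 1.194 g H₂O ÷ 18.015 g/mol = 0.13256 mol
C and H together account for 2.5220 g — essentially the entire 2.522 g sample — so the compound contains no oxygen.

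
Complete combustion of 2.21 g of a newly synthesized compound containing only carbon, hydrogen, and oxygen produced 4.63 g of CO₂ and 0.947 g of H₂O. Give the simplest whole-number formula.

C2H2O

mol C = 4.63 g CO₂ ÷ 44.009 g/mol = 0.1052 mol
mol H = 2 × 0.947 g H₂O ÷ 18.015 g/mol = 0.1051 mol
mass O = 2.21 − (1.264 + 0.1060) = 0.8404 g → mol O = 0.8404 ÷ 15.999 = 0.05253 mol
Divide by the smallest (0.05253 mol): C 2.003, H 2.001, O 1.000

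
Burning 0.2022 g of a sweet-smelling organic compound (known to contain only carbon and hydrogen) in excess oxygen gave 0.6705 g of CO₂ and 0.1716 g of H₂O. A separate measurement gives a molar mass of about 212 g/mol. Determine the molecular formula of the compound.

mol C = 0.6705 g CO₂ ÷ 44.009 g/mol = 0.015236 mol
mol H = 2 × 0.1716 g H₂O ÷ 18.015 g/mol = 0.019051 mol
Divide by the smallest (0.015236 mol): C 1.000, H 1.250
Multiplying each by 4 gives whole numbers: C 4.00, H 5.00
Empirical formula: C4H5
Empirical-formula mass = 53.08 g/mol; 212 ÷ 53.08 ≈ 4, so the molecular formula is C16H20.

C16H20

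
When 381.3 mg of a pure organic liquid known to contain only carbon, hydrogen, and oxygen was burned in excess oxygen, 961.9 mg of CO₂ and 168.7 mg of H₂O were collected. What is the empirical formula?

mol C = 0.9619 g CO₂ ÷ 44.009 g/mol = 0.021857 mol
mol H = 2 × 0.1687 g H₂O ÷ 18.015 g/mol = 0.018729 mol
mass O = 0.3813 − (0.26252 + 0.018879) = 0.099898 g → mol O = 0.099898 ÷ 15.999 = 0.0062440 mol
Divide by the smallest (0.0062440 mol): C 3.500, H 2.999, O 1.000
Multiplying each by 2 gives whole numbers: C 7.00, H 6.00, O 2.00

C7H6O2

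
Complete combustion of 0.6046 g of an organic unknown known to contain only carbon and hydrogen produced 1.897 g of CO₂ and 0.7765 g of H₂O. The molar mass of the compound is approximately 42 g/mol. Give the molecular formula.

mol C = 1.897 g CO₂ ÷ 44.009 g/mol = 0.043105 mol
mol H = 2 × 0.7765 g H₂O ÷ 18.015 g/mol = 0.086206 mol
Divide by the smallest (0.043105 mol): C 1.000, H 2.000
Empirical formula: CH2
Empirical-formula mass = 14.03 g/mol; 42 ÷ 14.03 ≈ 3, so the molecular formula is C3H6.

C3H6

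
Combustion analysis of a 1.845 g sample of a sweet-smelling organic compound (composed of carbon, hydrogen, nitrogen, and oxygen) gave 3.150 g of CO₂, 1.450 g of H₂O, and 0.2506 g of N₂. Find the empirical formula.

mol C = 3.150 g CO₂ ÷ 44.009 g/mol = 0.071576 mol
mol H = 2 × 1.450 g H₂O ÷ 18.015 g/mol = 0.16098 mol
mol N = 2 × 0.2506 g N₂ ÷ 28.014 g/mol = 0.017891 mol
mass O = 1.845 − (0.85970 + 0.16226 + 0.25060) = 0.57243 g → mol O = 0.57243 ÷ 15.999 = 0.035779 mol
Divide by the smallest (0.017891 mol): C 4.001, H 8.998, N 1.000, O 2.000

C4H9NO2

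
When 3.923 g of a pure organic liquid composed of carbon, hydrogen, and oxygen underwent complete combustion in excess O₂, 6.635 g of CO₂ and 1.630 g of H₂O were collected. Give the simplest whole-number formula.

C5H6O4

mol C = 6.635 g CO₂ ÷ 44.009 g/mol = 0.15076 mol
mol H = 2 × 1.630 g H₂O ÷ 18.015 g/mol = 0.18096 mol
mass O = 3.923 − (1.8108 + 0.18241) = 1.9298 g → mol O = 1.9298 ÷ 15.999 = 0.12062 mol
Divide by the smallest (0.12062 mol): C 1.250, H 1.500, O 1.000
Multiplying each by 4 gives whole numbers: C 5.00, H 6.00, O 4.00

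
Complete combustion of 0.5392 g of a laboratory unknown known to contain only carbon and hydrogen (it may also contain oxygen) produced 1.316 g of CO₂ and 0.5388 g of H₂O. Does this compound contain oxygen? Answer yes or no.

yes

mol C = 1.316 g CO₂ ÷ 44.009 g/mol = 0.029903 mol
mol H = 2 × 0.5388 g H₂O ÷ 18.015 g/mol = 0.059817 mol
C and H account for only 0.41946 g of the 0.5392 g sample; the remaining 0.11974 g must be oxygen.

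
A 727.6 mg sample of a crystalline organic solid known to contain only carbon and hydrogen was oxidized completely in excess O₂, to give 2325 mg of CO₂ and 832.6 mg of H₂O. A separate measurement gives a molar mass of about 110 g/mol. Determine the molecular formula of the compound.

mol C = 2.325 g CO₂ ÷ 44.009 g/mol = 0.052830 mol
mol H = 2 × 0.8326 g H₂O ÷ 18.015 g/mol = 0.092434 mol
Divide by the smallest (0.052830 mol): C 1.000, H 1.750
Multiplying each by 4 gives whole numbers: C 4.00, H 7.00
Empirical formula: C4H7
Empirical-formula mass = 55.10 g/mol; 110 ÷ 55.10 ≈ 2, so the molecular formula is C8H14.

C8H14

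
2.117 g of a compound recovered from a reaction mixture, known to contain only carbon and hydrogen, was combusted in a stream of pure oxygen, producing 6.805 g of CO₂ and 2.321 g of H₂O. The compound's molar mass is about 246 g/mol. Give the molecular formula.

C18H30

mol C = 6.805 g CO₂ ÷ 44.009 g/mol = 0.15463 mol
mol H = 2 × 2.321 g H₂O ÷ 18.015 g/mol = 0.25767 mol
Divide by the smallest (0.15463 mol): C 1.000, H 1.666
Multiplying each by 3 gives whole numbers: C 3.00, H 5.00
Empirical formula: C3H5
Empirical-formula mass = 41.07 g/mol; 246 ÷ 41.07 ≈ 6, so the molecular formula is C18H30.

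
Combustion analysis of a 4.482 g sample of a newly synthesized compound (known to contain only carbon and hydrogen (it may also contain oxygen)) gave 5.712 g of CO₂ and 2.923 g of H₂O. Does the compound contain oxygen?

yes

mol C = 5.712 g CO₂ ÷ 44.009 g/mol = 0.12979 mol
mol H = 2 × 2.923 g H₂O ÷ 18.015 g/mol = 0.32451 mol
C and H account for only 1.8860 g of the 4.482 g sample; the remaining 2.5960 g must be oxygen.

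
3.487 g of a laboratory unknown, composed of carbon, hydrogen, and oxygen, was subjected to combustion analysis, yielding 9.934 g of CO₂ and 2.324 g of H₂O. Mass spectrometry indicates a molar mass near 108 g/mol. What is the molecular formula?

mol C = 9.934 g CO₂ ÷ 44.009 g/mol = 0.22573 mol
mol H = 2 × 2.324 g H₂O ÷ 18.015 g/mol = 0.25801 mol
mass O = 3.487 − (2.7112 + 0.26007) = 0.51573 g → mol O = 0.51573 ÷ 15.999 = 0.032235 mol
Divide by the smallest (0.032235 mol): C 7.003, H 8.004, O 1.000
Empirical formula: C7H8O
Empirical-formula mass = 108.14 g/mol; 108 ÷ 108.14 ≈ 1, so the molecular formula is C7H8O.

C7H8O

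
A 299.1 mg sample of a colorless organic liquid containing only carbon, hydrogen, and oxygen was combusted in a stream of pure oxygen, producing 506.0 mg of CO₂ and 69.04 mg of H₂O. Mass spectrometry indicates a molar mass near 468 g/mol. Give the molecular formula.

mol C = 0.5060 g CO₂ ÷ 44.009 g/mol = 0.011498 mol
mol H = 2 × 0.06904 g H₂O ÷ 18.015 g/mol = 0.0076647 mol
mass O = 0.2991 − (0.13810 + 0.0077260) = 0.15328 g → mol O = 0.15328 ÷ 15.999 = 0.0095803 mol
Divide by the smallest (0.0076647 mol): C 1.500, H 1.000, O 1.250
Multiplying each by 4 gives whole numbers: C 6.00, H 4.00, O 5.00
Empirical formula: C6H4O5
Empirical-formula mass = 156.09 g/mol; 468 ÷ 156.09 ≈ 3, so the molecular formula is C18H12O15.

C18H12O15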